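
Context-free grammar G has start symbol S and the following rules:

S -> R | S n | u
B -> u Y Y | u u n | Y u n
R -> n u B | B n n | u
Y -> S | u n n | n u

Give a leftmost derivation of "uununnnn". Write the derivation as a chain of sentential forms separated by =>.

S=>R=>Bnn=>uYYnn=>uSYnn=>uSnYnn=>uRnYnn=>uunYnn=>uununnnn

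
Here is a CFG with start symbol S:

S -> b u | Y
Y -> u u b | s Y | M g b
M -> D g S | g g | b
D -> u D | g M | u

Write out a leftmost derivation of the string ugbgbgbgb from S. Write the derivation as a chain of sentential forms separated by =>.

S => Y => Mgb => DgSgb => uDgSgb => ugMgSgb => ugbgSgb => ugbgYgb => ugbgMgbgb => ugbgbgbgb

S => Y   [S -> Y]
Y => Mgb   [Y -> M g b]
Mgb => DgSgb   [M -> D g S]
DgSgb => uDgSgb   [D -> u D]
uDgSgb => ugMgSgb   [D -> g M]
ugMgSgb => ugbgSgb   [M -> b]
ugbgSgb => ugbgYgb   [S -> Y]
ugbgYgb => ugbgMgbgb   [Y -> M g b]
ugbgMgbgb => ugbgbgbgb   [M -> b]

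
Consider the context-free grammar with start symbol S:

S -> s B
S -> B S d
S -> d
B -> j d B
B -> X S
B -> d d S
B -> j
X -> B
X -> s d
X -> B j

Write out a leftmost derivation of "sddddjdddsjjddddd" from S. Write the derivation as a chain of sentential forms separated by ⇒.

S ⇒ sB ⇒ sddS ⇒ sddBSd ⇒ sddddSSd ⇒ sddddBSdSd ⇒ sddddjdBSdSd ⇒ sddddjdXSSdSd ⇒ sddddjdBjSSdSd ⇒ sddddjdddSjSSdSd ⇒ sddddjdddsBjSSdSd ⇒ sddddjdddsjjSSdSd ⇒ sddddjdddsjjdSdSd ⇒ sddddjdddsjjdddSd ⇒ sddddjdddsjjddddd

S ⇒ sB   [S -> s B]
sB ⇒ sddS   [B -> d d S]
sddS ⇒ sddBSd   [S -> B S d]
sddBSd ⇒ sddddSSd   [B -> d d S]
sddddSSd ⇒ sddddBSdSd   [S -> B S d]
sddddBSdSd ⇒ sddddjdBSdSd   [B -> j d B]
sddddjdBSdSd ⇒ sddddjdXSSdSd   [B -> X S]
sddddjdXSSdSd ⇒ sddddjdBjSSdSd   [X -> B j]
sddddjdBjSSdSd ⇒ sddddjdddSjSSdSd   [B -> d d S]
sddddjdddSjSSdSd ⇒ sddddjdddsBjSSdSd   [S -> s B]
sddddjdddsBjSSdSd ⇒ sddddjdddsjjSSdSd   [B -> j]
sddddjdddsjjSSdSd ⇒ sddddjdddsjjdSdSd   [S -> d]
sddddjdddsjjdSdSd ⇒ sddddjdddsjjdddSd   [S -> d]
sddddjdddsjjdddSd ⇒ sddddjdddsjjddddd   [S -> d]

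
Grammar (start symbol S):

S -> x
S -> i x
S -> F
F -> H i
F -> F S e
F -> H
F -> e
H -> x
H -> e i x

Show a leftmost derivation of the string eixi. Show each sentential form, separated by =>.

S => F => Hi => eixi

S => F   [S -> F]
F => Hi   [F -> H i]
Hi => eixi   [H -> e i x]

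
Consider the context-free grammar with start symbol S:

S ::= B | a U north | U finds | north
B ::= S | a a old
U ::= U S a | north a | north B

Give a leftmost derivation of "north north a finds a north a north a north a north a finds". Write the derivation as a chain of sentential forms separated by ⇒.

S ⇒ U finds   [S ::= U finds]
U finds ⇒ U S a finds   [U ::= U S a]
U S a finds ⇒ U S a S a finds   [U ::= U S a]
U S a S a finds ⇒ U S a S a S a finds   [U ::= U S a]
U S a S a S a finds ⇒ north B S a S a S a finds   [U ::= north B]
north B S a S a S a finds ⇒ north S S a S a S a finds   [B ::= S]
north S S a S a S a finds ⇒ north U finds S a S a S a finds   [S ::= U finds]
north U finds S a S a S a finds ⇒ north north a finds S a S a S a finds   [U ::= north a]
north north a finds S a S a S a finds ⇒ north north a finds a U north a S a S a finds   [S ::= a U north]
north north a finds a U north a S a S a finds ⇒ north north a finds a north a north a S a S a finds   [U ::= north a]
north north a finds a north a north a S a S a finds ⇒ north north a finds a north a north a north a S a finds   [S ::= north]
north north a finds a north a north a north a S a finds ⇒ north north a finds a north a north a north a north a finds   [S ::= north]

S ⇒ U finds ⇒ U S a finds ⇒ U S a S a finds ⇒ U S a S a S a finds ⇒ north B S a S a S a finds ⇒ north S S a S a S a finds ⇒ north U finds S a S a S a finds ⇒ north north a finds S a S a S a finds ⇒ north north a finds a U north a S a S a finds ⇒ north north a finds a north a north a S a S a finds ⇒ north north a finds a north a north a north a S a finds ⇒ north north a finds a north a north a north a north a finds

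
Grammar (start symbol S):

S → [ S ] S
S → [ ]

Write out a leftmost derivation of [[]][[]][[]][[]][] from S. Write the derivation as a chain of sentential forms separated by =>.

S => [S]S => [[]]S => [[]][S]S => [[]][[]]S => [[]][[]][S]S => [[]][[]][[]]S => [[]][[]][[]][S]S => [[]][[]][[]][[]]S => [[]][[]][[]][[]][]

S => [S]S   [S → [ S ] S]
[S]S => [[]]S   [S → [ ]]
[[]]S => [[]][S]S   [S → [ S ] S]
[[]][S]S => [[]][[]]S   [S → [ ]]
[[]][[]]S => [[]][[]][S]S   [S → [ S ] S]
[[]][[]][S]S => [[]][[]][[]]S   [S → [ ]]
[[]][[]][[]]S => [[]][[]][[]][S]S   [S → [ S ] S]
[[]][[]][[]][S]S => [[]][[]][[]][[]]S   [S → [ ]]
[[]][[]][[]][[]]S => [[]][[]][[]][[]][]   [S → [ ]]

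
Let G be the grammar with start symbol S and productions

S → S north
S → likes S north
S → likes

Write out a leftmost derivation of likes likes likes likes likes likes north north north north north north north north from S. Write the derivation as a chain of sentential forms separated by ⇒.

S ⇒ likes S north ⇒ likes likes S north north ⇒ likes likes S north north north ⇒ likes likes likes S north north north north ⇒ likes likes likes likes S north north north north north ⇒ likes likes likes likes S north north north north north north ⇒ likes likes likes likes likes S north north north north north north north ⇒ likes likes likes likes likes S north north north north north north north north ⇒ likes likes likes likes likes likes north north north north north north north north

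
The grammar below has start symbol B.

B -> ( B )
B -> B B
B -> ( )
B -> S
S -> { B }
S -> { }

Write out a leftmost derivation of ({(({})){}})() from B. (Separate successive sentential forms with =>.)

B => BB   [B -> B B]
BB => (B)B   [B -> ( B )]
(B)B => (S)B   [B -> S]
(S)B => ({B})B   [S -> { B }]
({B})B => ({BB})B   [B -> B B]
({BB})B => ({(B)B})B   [B -> ( B )]
({(B)B})B => ({((B))B})B   [B -> ( B )]
({((B))B})B => ({((S))B})B   [B -> S]
({((S))B})B => ({(({}))B})B   [S -> { }]
({(({}))B})B => ({(({}))S})B   [B -> S]
({(({}))S})B => ({(({})){}})B   [S -> { }]
({(({})){}})B => ({(({})){}})()   [B -> ( )]

B=>BB=>(B)B=>(S)B=>({B})B=>({BB})B=>({(B)B})B=>({((B))B})B=>({((S))B})B=>({(({}))B})B=>({(({}))S})B=>({(({})){}})B=>({(({})){}})()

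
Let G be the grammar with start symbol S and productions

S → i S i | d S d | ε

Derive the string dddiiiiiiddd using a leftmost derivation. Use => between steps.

S => dSd => ddSdd => dddSddd => dddiSiddd => dddiiSiiddd => dddiiiSiiiddd => dddiiiiiiddd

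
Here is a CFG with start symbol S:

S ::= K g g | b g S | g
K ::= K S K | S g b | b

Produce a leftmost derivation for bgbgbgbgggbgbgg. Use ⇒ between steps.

S ⇒ bgS   [S ::= b g S]
bgS ⇒ bgbgS   [S ::= b g S]
bgbgS ⇒ bgbgKgg   [S ::= K g g]
bgbgKgg ⇒ bgbgKSKgg   [K ::= K S K]
bgbgKSKgg ⇒ bgbgSgbSKgg   [K ::= S g b]
bgbgSgbSKgg ⇒ bgbgKgggbSKgg   [S ::= K g g]
bgbgKgggbSKgg ⇒ bgbgKSKgggbSKgg   [K ::= K S K]
bgbgKSKgggbSKgg ⇒ bgbgbSKgggbSKgg   [K ::= b]
bgbgbSKgggbSKgg ⇒ bgbgbgKgggbSKgg   [S ::= g]
bgbgbgKgggbSKgg ⇒ bgbgbgbgggbSKgg   [K ::= b]
bgbgbgbgggbSKgg ⇒ bgbgbgbgggbgKgg   [S ::= g]
bgbgbgbgggbgKgg ⇒ bgbgbgbgggbgbgg   [K ::= b]

S ⇒ bgS ⇒ bgbgS ⇒ bgbgKgg ⇒ bgbgKSKgg ⇒ bgbgSgbSKgg ⇒ bgbgKgggbSKgg ⇒ bgbgKSKgggbSKgg ⇒ bgbgbSKgggbSKgg ⇒ bgbgbgKgggbSKgg ⇒ bgbgbgbgggbSKgg ⇒ bgbgbgbgggbgKgg ⇒ bgbgbgbgggbgbgg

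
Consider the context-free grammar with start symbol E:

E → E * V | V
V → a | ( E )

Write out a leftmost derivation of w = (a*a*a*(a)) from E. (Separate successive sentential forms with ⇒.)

E ⇒ V ⇒ (E) ⇒ (E*V) ⇒ (E*V*V) ⇒ (E*V*V*V) ⇒ (V*V*V*V) ⇒ (a*V*V*V) ⇒ (a*a*V*V) ⇒ (a*a*a*V) ⇒ (a*a*a*(E)) ⇒ (a*a*a*(V)) ⇒ (a*a*a*(a))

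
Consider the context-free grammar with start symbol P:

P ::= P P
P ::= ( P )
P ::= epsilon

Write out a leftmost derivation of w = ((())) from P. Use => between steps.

P => (P)   [P ::= ( P )]
(P) => ((P))   [P ::= ( P )]
((P)) => ((PP))   [P ::= P P]
((PP)) => (((P)P))   [P ::= ( P )]
(((P)P)) => ((()P))   [P ::= epsilon]
((()P)) => ((()))   [P ::= epsilon]

P => (P) => ((P)) => ((PP)) => (((P)P)) => ((()P)) => ((()))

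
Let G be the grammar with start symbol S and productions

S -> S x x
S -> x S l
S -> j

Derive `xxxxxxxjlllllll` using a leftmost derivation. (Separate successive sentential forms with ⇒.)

S ⇒ xSl ⇒ xxSll ⇒ xxxSlll ⇒ xxxxSllll ⇒ xxxxxSlllll ⇒ xxxxxxSllllll ⇒ xxxxxxxSlllllll ⇒ xxxxxxxjlllllll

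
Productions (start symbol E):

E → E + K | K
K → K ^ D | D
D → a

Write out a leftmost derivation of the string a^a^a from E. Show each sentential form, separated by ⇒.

E⇒K⇒K^D⇒K^D^D⇒D^D^D⇒a^D^D⇒a^a^D⇒a^a^a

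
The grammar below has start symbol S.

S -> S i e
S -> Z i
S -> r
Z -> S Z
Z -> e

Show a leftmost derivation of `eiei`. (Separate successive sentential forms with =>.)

S => Zi => SZi => ZiZi => eiZi => eiei

S => Zi   [S -> Z i]
Zi => SZi   [Z -> S Z]
SZi => ZiZi   [S -> Z i]
ZiZi => eiZi   [Z -> e]
eiZi => eiei   [Z -> e]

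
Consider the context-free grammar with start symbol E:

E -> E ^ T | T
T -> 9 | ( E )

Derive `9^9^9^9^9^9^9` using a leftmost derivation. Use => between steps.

E => E^T   [E -> E ^ T]
E^T => E^T^T   [E -> E ^ T]
E^T^T => E^T^T^T   [E -> E ^ T]
E^T^T^T => E^T^T^T^T   [E -> E ^ T]
E^T^T^T^T => E^T^T^T^T^T   [E -> E ^ T]
E^T^T^T^T^T => E^T^T^T^T^T^T   [E -> E ^ T]
E^T^T^T^T^T^T => T^T^T^T^T^T^T   [E -> T]
T^T^T^T^T^T^T => 9^T^T^T^T^T^T   [T -> 9]
9^T^T^T^T^T^T => 9^9^T^T^T^T^T   [T -> 9]
9^9^T^T^T^T^T => 9^9^9^T^T^T^T   [T -> 9]
9^9^9^T^T^T^T => 9^9^9^9^T^T^T   [T -> 9]
9^9^9^9^T^T^T => 9^9^9^9^9^T^T   [T -> 9]
9^9^9^9^9^T^T => 9^9^9^9^9^9^T   [T -> 9]
9^9^9^9^9^9^T => 9^9^9^9^9^9^9   [T -> 9]

E => E^T => E^T^T => E^T^T^T => E^T^T^T^T => E^T^T^T^T^T => E^T^T^T^T^T^T => T^T^T^T^T^T^T => 9^T^T^T^T^T^T => 9^9^T^T^T^T^T => 9^9^9^T^T^T^T => 9^9^9^9^T^T^T => 9^9^9^9^9^T^T => 9^9^9^9^9^9^T => 9^9^9^9^9^9^9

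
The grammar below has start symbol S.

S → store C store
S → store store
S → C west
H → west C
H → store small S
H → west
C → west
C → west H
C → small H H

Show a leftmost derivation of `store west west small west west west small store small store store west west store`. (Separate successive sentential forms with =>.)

S => store C store   [S → store C store]
store C store => store west H store   [C → west H]
store west H store => store west west C store   [H → west C]
store west west C store => store west west small H H store   [C → small H H]
store west west small H H store => store west west small west C H store   [H → west C]
store west west small west C H store => store west west small west west H H store   [C → west H]
store west west small west west H H store => store west west small west west west C H store   [H → west C]
store west west small west west west C H store => store west west small west west west small H H H store   [C → small H H]
store west west small west west west small H H H store => store west west small west west west small store small S H H store   [H → store small S]
store west west small west west west small store small S H H store => store west west small west west west small store small store store H H store   [S → store store]
store west west small west west west small store small store store H H store => store west west small west west west small store small store store west H store   [H → west]
store west west small west west west small store small store store west H store => store west west small west west west small store small store store west west store   [H → west]

S => store C store => store west H store => store west west C store => store west west small H H store => store west west small west C H store => store west west small west west H H store => store west west small west west west C H store => store west west small west west west small H H H store => store west west small west west west small store small S H H store => store west west small west west west small store small store store H H store => store west west small west west west small store small store store west H store => store west west small west west west small store small store store west west store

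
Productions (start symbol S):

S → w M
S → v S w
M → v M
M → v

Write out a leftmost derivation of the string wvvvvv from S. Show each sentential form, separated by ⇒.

S⇒wM⇒wvM⇒wvvM⇒wvvvM⇒wvvvvM⇒wvvvvv

S ⇒ wM   [S → w M]
wM ⇒ wvM   [M → v M]
wvM ⇒ wvvM   [M → v M]
wvvM ⇒ wvvvM   [M → v M]
wvvvM ⇒ wvvvvM   [M → v M]
wvvvvM ⇒ wvvvvv   [M → v]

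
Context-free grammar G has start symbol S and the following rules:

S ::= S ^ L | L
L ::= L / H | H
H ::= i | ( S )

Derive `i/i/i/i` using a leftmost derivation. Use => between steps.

S => L   [S ::= L]
L => L/H   [L ::= L / H]
L/H => L/H/H   [L ::= L / H]
L/H/H => L/H/H/H   [L ::= L / H]
L/H/H/H => H/H/H/H   [L ::= H]
H/H/H/H => i/H/H/H   [H ::= i]
i/H/H/H => i/i/H/H   [H ::= i]
i/i/H/H => i/i/i/H   [H ::= i]
i/i/i/H => i/i/i/i   [H ::= i]

S => L => L/H => L/H/H => L/H/H/H => H/H/H/H => i/H/H/H => i/i/H/H => i/i/i/H => i/i/i/i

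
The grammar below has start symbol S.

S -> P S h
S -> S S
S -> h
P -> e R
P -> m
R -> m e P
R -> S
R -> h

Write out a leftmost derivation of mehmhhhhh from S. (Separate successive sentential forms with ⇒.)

S⇒PSh⇒mSh⇒mSSh⇒mPShSh⇒meRShSh⇒mehShSh⇒mehPShhSh⇒mehmShhSh⇒mehmhhhSh⇒mehmhhhhh

S ⇒ PSh   [S -> P S h]
PSh ⇒ mSh   [P -> m]
mSh ⇒ mSSh   [S -> S S]
mSSh ⇒ mPShSh   [S -> P S h]
mPShSh ⇒ meRShSh   [P -> e R]
meRShSh ⇒ mehShSh   [R -> h]
mehShSh ⇒ mehPShhSh   [S -> P S h]
mehPShhSh ⇒ mehmShhSh   [P -> m]
mehmShhSh ⇒ mehmhhhSh   [S -> h]
mehmhhhSh ⇒ mehmhhhhh   [S -> h]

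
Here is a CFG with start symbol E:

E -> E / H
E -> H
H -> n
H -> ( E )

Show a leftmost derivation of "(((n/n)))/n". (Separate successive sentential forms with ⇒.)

E⇒E/H⇒H/H⇒(E)/H⇒(H)/H⇒((E))/H⇒((H))/H⇒(((E)))/H⇒(((E/H)))/H⇒(((H/H)))/H⇒(((n/H)))/H⇒(((n/n)))/H⇒(((n/n)))/n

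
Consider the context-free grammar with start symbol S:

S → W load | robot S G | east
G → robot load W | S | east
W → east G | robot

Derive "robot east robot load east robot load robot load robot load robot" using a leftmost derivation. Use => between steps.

S => robot S G => robot W load G => robot east G load G => robot east robot load W load G => robot east robot load east G load G => robot east robot load east robot load W load G => robot east robot load east robot load robot load G => robot east robot load east robot load robot load robot load W => robot east robot load east robot load robot load robot load robot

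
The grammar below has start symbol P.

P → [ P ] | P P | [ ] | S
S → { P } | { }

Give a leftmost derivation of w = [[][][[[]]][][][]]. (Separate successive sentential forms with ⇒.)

P⇒[P]⇒[PP]⇒[PPP]⇒[[]PP]⇒[[]PPP]⇒[[][]PP]⇒[[][]PPP]⇒[[][]PPPP]⇒[[][][P]PPP]⇒[[][][[P]]PPP]⇒[[][][[[]]]PPP]⇒[[][][[[]]][]PP]⇒[[][][[[]]][][]P]⇒[[][][[[]]][][][]]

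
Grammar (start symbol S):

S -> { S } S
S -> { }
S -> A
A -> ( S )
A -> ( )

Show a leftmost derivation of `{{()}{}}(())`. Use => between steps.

S => {S}S => {{S}S}S => {{A}S}S => {{()}S}S => {{()}{}}S => {{()}{}}A => {{()}{}}(S) => {{()}{}}(A) => {{()}{}}(())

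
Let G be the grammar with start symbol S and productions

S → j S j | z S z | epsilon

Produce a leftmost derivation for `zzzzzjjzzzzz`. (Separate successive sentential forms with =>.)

S => zSz   [S → z S z]
zSz => zzSzz   [S → z S z]
zzSzz => zzzSzzz   [S → z S z]
zzzSzzz => zzzzSzzzz   [S → z S z]
zzzzSzzzz => zzzzzSzzzzz   [S → z S z]
zzzzzSzzzzz => zzzzzjSjzzzzz   [S → j S j]
zzzzzjSjzzzzz => zzzzzjjzzzzz   [S → epsilon]

S => zSz => zzSzz => zzzSzzz => zzzzSzzzz => zzzzzSzzzzz => zzzzzjSjzzzzz => zzzzzjjzzzzz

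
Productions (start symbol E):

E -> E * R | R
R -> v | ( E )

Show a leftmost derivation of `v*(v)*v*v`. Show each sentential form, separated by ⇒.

E⇒E*R⇒E*R*R⇒E*R*R*R⇒R*R*R*R⇒v*R*R*R⇒v*(E)*R*R⇒v*(R)*R*R⇒v*(v)*R*R⇒v*(v)*v*R⇒v*(v)*v*v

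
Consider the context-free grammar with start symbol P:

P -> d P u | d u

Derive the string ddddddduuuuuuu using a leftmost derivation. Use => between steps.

P=>dPu=>ddPuu=>dddPuuu=>ddddPuuuu=>dddddPuuuuu=>ddddddPuuuuuu=>ddddddduuuuuuu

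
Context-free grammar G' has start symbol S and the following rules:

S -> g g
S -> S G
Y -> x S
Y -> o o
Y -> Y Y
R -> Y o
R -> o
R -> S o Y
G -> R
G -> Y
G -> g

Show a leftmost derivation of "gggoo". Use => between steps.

S => SG   [S -> S G]
SG => SGG   [S -> S G]
SGG => ggGG   [S -> g g]
ggGG => gggG   [G -> g]
gggG => gggY   [G -> Y]
gggY => gggoo   [Y -> o o]

S => SG => SGG => ggGG => gggG => gggY => gggoo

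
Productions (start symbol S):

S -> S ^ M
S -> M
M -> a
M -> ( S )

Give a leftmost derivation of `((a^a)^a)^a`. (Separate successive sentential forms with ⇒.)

S ⇒ S^M   [S -> S ^ M]
S^M ⇒ M^M   [S -> M]
M^M ⇒ (S)^M   [M -> ( S )]
(S)^M ⇒ (S^M)^M   [S -> S ^ M]
(S^M)^M ⇒ (M^M)^M   [S -> M]
(M^M)^M ⇒ ((S)^M)^M   [M -> ( S )]
((S)^M)^M ⇒ ((S^M)^M)^M   [S -> S ^ M]
((S^M)^M)^M ⇒ ((M^M)^M)^M   [S -> M]
((M^M)^M)^M ⇒ ((a^M)^M)^M   [M -> a]
((a^M)^M)^M ⇒ ((a^a)^M)^M   [M -> a]
((a^a)^M)^M ⇒ ((a^a)^a)^M   [M -> a]
((a^a)^a)^M ⇒ ((a^a)^a)^a   [M -> a]

S ⇒ S^M ⇒ M^M ⇒ (S)^M ⇒ (S^M)^M ⇒ (M^M)^M ⇒ ((S)^M)^M ⇒ ((S^M)^M)^M ⇒ ((M^M)^M)^M ⇒ ((a^M)^M)^M ⇒ ((a^a)^M)^M ⇒ ((a^a)^a)^M ⇒ ((a^a)^a)^a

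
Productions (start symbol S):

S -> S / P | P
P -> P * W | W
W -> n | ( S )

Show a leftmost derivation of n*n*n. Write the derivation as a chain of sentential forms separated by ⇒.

S ⇒ P ⇒ P*W ⇒ P*W*W ⇒ W*W*W ⇒ n*W*W ⇒ n*n*W ⇒ n*n*n

S ⇒ P   [S -> P]
P ⇒ P*W   [P -> P * W]
P*W ⇒ P*W*W   [P -> P * W]
P*W*W ⇒ W*W*W   [P -> W]
W*W*W ⇒ n*W*W   [W -> n]
n*W*W ⇒ n*n*W   [W -> n]
n*n*W ⇒ n*n*n   [W -> n]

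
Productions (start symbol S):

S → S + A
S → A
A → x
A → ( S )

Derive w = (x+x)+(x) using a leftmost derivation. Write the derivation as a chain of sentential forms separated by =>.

S => S+A => A+A => (S)+A => (S+A)+A => (A+A)+A => (x+A)+A => (x+x)+A => (x+x)+(S) => (x+x)+(A) => (x+x)+(x)

S => S+A   [S → S + A]
S+A => A+A   [S → A]
A+A => (S)+A   [A → ( S )]
(S)+A => (S+A)+A   [S → S + A]
(S+A)+A => (A+A)+A   [S → A]
(A+A)+A => (x+A)+A   [A → x]
(x+A)+A => (x+x)+A   [A → x]
(x+x)+A => (x+x)+(S)   [A → ( S )]
(x+x)+(S) => (x+x)+(A)   [S → A]
(x+x)+(A) => (x+x)+(x)   [A → x]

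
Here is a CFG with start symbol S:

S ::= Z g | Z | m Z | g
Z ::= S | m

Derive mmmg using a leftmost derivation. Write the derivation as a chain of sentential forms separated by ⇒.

S ⇒ Zg ⇒ Sg ⇒ mZg ⇒ mSg ⇒ mmZg ⇒ mmmg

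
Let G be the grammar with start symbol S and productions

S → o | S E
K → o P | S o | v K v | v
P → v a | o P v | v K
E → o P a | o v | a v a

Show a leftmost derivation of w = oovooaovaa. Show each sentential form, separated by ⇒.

S ⇒ SE   [S → S E]
SE ⇒ SEE   [S → S E]
SEE ⇒ oEE   [S → o]
oEE ⇒ ooPaE   [E → o P a]
ooPaE ⇒ oovKaE   [P → v K]
oovKaE ⇒ oovSoaE   [K → S o]
oovSoaE ⇒ oovooaE   [S → o]
oovooaE ⇒ oovooaoPa   [E → o P a]
oovooaoPa ⇒ oovooaovaa   [P → v a]

S⇒SE⇒SEE⇒oEE⇒ooPaE⇒oovKaE⇒oovSoaE⇒oovooaE⇒oovooaoPa⇒oovooaovaa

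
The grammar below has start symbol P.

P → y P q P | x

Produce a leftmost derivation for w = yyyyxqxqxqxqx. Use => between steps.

P=>yPqP=>yyPqPqP=>yyyPqPqPqP=>yyyyPqPqPqPqP=>yyyyxqPqPqPqP=>yyyyxqxqPqPqP=>yyyyxqxqxqPqP=>yyyyxqxqxqxqP=>yyyyxqxqxqxqx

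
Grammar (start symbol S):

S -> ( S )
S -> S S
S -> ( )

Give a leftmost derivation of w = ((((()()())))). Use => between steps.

S => (S) => ((S)) => (((S))) => ((((S)))) => ((((SS)))) => ((((SSS)))) => ((((()SS)))) => ((((()()S)))) => ((((()()()))))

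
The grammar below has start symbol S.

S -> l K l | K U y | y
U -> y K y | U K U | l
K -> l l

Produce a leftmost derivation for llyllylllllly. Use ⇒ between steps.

S ⇒ KUy ⇒ llUy ⇒ llUKUy ⇒ llyKyKUy ⇒ llyllyKUy ⇒ llyllyllUy ⇒ llyllyllUKUy ⇒ llyllylllKUy ⇒ llyllylllllUy ⇒ llyllylllllly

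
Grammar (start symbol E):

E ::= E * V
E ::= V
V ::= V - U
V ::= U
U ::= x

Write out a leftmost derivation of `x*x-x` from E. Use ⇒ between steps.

E ⇒ E*V   [E ::= E * V]
E*V ⇒ V*V   [E ::= V]
V*V ⇒ U*V   [V ::= U]
U*V ⇒ x*V   [U ::= x]
x*V ⇒ x*V-U   [V ::= V - U]
x*V-U ⇒ x*U-U   [V ::= U]
x*U-U ⇒ x*x-U   [U ::= x]
x*x-U ⇒ x*x-x   [U ::= x]

E⇒E*V⇒V*V⇒U*V⇒x*V⇒x*V-U⇒x*U-U⇒x*x-U⇒x*x-x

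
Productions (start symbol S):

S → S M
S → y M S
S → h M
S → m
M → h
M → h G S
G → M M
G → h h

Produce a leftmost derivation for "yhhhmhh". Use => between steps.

S=>yMS=>yhGSS=>yhhhSS=>yhhhmS=>yhhhmhM=>yhhhmhh

S => yMS   [S → y M S]
yMS => yhGSS   [M → h G S]
yhGSS => yhhhSS   [G → h h]
yhhhSS => yhhhmS   [S → m]
yhhhmS => yhhhmhM   [S → h M]
yhhhmhM => yhhhmhh   [M → h]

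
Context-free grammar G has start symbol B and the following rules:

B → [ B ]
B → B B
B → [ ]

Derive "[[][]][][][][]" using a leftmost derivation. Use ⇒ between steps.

B ⇒ BB ⇒ BBB ⇒ BBBB ⇒ BBBBB ⇒ [B]BBBB ⇒ [BB]BBBB ⇒ [[]B]BBBB ⇒ [[][]]BBBB ⇒ [[][]][]BBB ⇒ [[][]][][]BB ⇒ [[][]][][][]B ⇒ [[][]][][][][]

B ⇒ BB   [B → B B]
BB ⇒ BBB   [B → B B]
BBB ⇒ BBBB   [B → B B]
BBBB ⇒ BBBBB   [B → B B]
BBBBB ⇒ [B]BBBB   [B → [ B ]]
[B]BBBB ⇒ [BB]BBBB   [B → B B]
[BB]BBBB ⇒ [[]B]BBBB   [B → [ ]]
[[]B]BBBB ⇒ [[][]]BBBB   [B → [ ]]
[[][]]BBBB ⇒ [[][]][]BBB   [B → [ ]]
[[][]][]BBB ⇒ [[][]][][]BB   [B → [ ]]
[[][]][][]BB ⇒ [[][]][][][]B   [B → [ ]]
[[][]][][][]B ⇒ [[][]][][][][]   [B → [ ]]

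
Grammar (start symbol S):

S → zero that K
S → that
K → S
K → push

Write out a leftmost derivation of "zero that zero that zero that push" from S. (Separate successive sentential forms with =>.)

S => zero that K => zero that S => zero that zero that K => zero that zero that S => zero that zero that zero that K => zero that zero that zero that push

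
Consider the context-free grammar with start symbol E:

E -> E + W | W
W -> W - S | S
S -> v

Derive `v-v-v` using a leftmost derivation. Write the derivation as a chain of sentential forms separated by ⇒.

E⇒W⇒W-S⇒W-S-S⇒S-S-S⇒v-S-S⇒v-v-S⇒v-v-v

E ⇒ W   [E -> W]
W ⇒ W-S   [W -> W - S]
W-S ⇒ W-S-S   [W -> W - S]
W-S-S ⇒ S-S-S   [W -> S]
S-S-S ⇒ v-S-S   [S -> v]
v-S-S ⇒ v-v-S   [S -> v]
v-v-S ⇒ v-v-v   [S -> v]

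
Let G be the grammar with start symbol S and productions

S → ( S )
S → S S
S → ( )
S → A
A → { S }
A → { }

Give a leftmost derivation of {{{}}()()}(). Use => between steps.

S=>SS=>AS=>{S}S=>{SS}S=>{SSS}S=>{ASS}S=>{{S}SS}S=>{{A}SS}S=>{{{}}SS}S=>{{{}}()S}S=>{{{}}()()}S=>{{{}}()()}()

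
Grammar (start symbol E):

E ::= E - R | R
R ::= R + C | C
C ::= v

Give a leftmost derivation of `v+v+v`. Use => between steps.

E => R => R+C => R+C+C => C+C+C => v+C+C => v+v+C => v+v+v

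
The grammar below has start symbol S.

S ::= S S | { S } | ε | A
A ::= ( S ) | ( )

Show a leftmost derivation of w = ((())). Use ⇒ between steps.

S ⇒ SS   [S ::= S S]
SS ⇒ AS   [S ::= A]
AS ⇒ (S)S   [A ::= ( S )]
(S)S ⇒ (A)S   [S ::= A]
(A)S ⇒ ((S))S   [A ::= ( S )]
((S))S ⇒ ((A))S   [S ::= A]
((A))S ⇒ (((S)))S   [A ::= ( S )]
(((S)))S ⇒ ((()))S   [S ::= ε]
((()))S ⇒ ((()))   [S ::= ε]

S⇒SS⇒AS⇒(S)S⇒(A)S⇒((S))S⇒((A))S⇒(((S)))S⇒((()))S⇒((()))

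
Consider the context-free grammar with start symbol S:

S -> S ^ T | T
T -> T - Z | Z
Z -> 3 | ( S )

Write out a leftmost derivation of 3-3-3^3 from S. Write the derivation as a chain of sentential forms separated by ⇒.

S ⇒ S^T ⇒ T^T ⇒ T-Z^T ⇒ T-Z-Z^T ⇒ Z-Z-Z^T ⇒ 3-Z-Z^T ⇒ 3-3-Z^T ⇒ 3-3-3^T ⇒ 3-3-3^Z ⇒ 3-3-3^3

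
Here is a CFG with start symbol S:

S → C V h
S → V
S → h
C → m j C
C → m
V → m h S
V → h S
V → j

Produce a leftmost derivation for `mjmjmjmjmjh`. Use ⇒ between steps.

S ⇒ CVh ⇒ mjCVh ⇒ mjmjCVh ⇒ mjmjmjCVh ⇒ mjmjmjmjCVh ⇒ mjmjmjmjmVh ⇒ mjmjmjmjmjh

S ⇒ CVh   [S → C V h]
CVh ⇒ mjCVh   [C → m j C]
mjCVh ⇒ mjmjCVh   [C → m j C]
mjmjCVh ⇒ mjmjmjCVh   [C → m j C]
mjmjmjCVh ⇒ mjmjmjmjCVh   [C → m j C]
mjmjmjmjCVh ⇒ mjmjmjmjmVh   [C → m]
mjmjmjmjmVh ⇒ mjmjmjmjmjh   [V → j]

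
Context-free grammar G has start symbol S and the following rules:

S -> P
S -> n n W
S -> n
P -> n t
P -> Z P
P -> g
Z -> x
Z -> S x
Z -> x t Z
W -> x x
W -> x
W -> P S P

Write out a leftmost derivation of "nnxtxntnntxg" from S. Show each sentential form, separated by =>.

S => P => ZP => SxP => nnWxP => nnPSPxP => nnZPSPxP => nnxtZPSPxP => nnxtxPSPxP => nnxtxntSPxP => nnxtxntnPxP => nnxtxntnntxP => nnxtxntnntxg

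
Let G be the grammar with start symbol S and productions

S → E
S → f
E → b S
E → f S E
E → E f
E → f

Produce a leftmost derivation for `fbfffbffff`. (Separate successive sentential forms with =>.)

S => E => fSE => fEE => fbSE => fbfE => fbffSE => fbffEE => fbffEfE => fbfffSEfE => fbfffEEfE => fbfffbSEfE => fbfffbfEfE => fbfffbfffE => fbfffbffff

S => E   [S → E]
E => fSE   [E → f S E]
fSE => fEE   [S → E]
fEE => fbSE   [E → b S]
fbSE => fbfE   [S → f]
fbfE => fbffSE   [E → f S E]
fbffSE => fbffEE   [S → E]
fbffEE => fbffEfE   [E → E f]
fbffEfE => fbfffSEfE   [E → f S E]
fbfffSEfE => fbfffEEfE   [S → E]
fbfffEEfE => fbfffbSEfE   [E → b S]
fbfffbSEfE => fbfffbfEfE   [S → f]
fbfffbfEfE => fbfffbfffE   [E → f]
fbfffbfffE => fbfffbffff   [E → f]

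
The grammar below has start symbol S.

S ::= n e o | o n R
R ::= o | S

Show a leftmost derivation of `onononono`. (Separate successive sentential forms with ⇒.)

S ⇒ onR   [S ::= o n R]
onR ⇒ onS   [R ::= S]
onS ⇒ ononR   [S ::= o n R]
ononR ⇒ ononS   [R ::= S]
ononS ⇒ onononR   [S ::= o n R]
onononR ⇒ onononS   [R ::= S]
onononS ⇒ ononononR   [S ::= o n R]
ononononR ⇒ onononono   [R ::= o]

S ⇒ onR ⇒ onS ⇒ ononR ⇒ ononS ⇒ onononR ⇒ onononS ⇒ ononononR ⇒ onononono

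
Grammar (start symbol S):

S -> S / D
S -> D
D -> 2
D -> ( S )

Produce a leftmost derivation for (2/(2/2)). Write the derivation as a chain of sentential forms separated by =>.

S => D   [S -> D]
D => (S)   [D -> ( S )]
(S) => (S/D)   [S -> S / D]
(S/D) => (D/D)   [S -> D]
(D/D) => (2/D)   [D -> 2]
(2/D) => (2/(S))   [D -> ( S )]
(2/(S)) => (2/(S/D))   [S -> S / D]
(2/(S/D)) => (2/(D/D))   [S -> D]
(2/(D/D)) => (2/(2/D))   [D -> 2]
(2/(2/D)) => (2/(2/2))   [D -> 2]

S => D => (S) => (S/D) => (D/D) => (2/D) => (2/(S)) => (2/(S/D)) => (2/(D/D)) => (2/(2/D)) => (2/(2/2))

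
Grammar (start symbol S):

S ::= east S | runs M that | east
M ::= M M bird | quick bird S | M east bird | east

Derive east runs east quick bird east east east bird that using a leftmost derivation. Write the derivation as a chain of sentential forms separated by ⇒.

S ⇒ east S ⇒ east runs M that ⇒ east runs M M bird that ⇒ east runs east M bird that ⇒ east runs east quick bird S bird that ⇒ east runs east quick bird east S bird that ⇒ east runs east quick bird east east S bird that ⇒ east runs east quick bird east east east bird that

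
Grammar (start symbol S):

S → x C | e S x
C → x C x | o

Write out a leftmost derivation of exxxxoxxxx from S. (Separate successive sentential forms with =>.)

S => eSx   [S → e S x]
eSx => exCx   [S → x C]
exCx => exxCxx   [C → x C x]
exxCxx => exxxCxxx   [C → x C x]
exxxCxxx => exxxxCxxxx   [C → x C x]
exxxxCxxxx => exxxxoxxxx   [C → o]

S => eSx => exCx => exxCxx => exxxCxxx => exxxxCxxxx => exxxxoxxxx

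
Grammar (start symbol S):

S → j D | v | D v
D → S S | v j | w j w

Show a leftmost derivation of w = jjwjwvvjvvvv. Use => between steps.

S => jD   [S → j D]
jD => jSS   [D → S S]
jSS => jDvS   [S → D v]
jDvS => jSSvS   [D → S S]
jSSvS => jjDSvS   [S → j D]
jjDSvS => jjwjwSvS   [D → w j w]
jjwjwSvS => jjwjwDvvS   [S → D v]
jjwjwDvvS => jjwjwSSvvS   [D → S S]
jjwjwSSvvS => jjwjwvSvvS   [S → v]
jjwjwvSvvS => jjwjwvDvvvS   [S → D v]
jjwjwvDvvvS => jjwjwvvjvvvS   [D → v j]
jjwjwvvjvvvS => jjwjwvvjvvvv   [S → v]

S => jD => jSS => jDvS => jSSvS => jjDSvS => jjwjwSvS => jjwjwDvvS => jjwjwSSvvS => jjwjwvSvvS => jjwjwvDvvvS => jjwjwvvjvvvS => jjwjwvvjvvvv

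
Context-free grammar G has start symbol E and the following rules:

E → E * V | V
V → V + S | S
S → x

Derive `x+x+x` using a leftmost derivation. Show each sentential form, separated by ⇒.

E ⇒ V ⇒ V+S ⇒ V+S+S ⇒ S+S+S ⇒ x+S+S ⇒ x+x+S ⇒ x+x+x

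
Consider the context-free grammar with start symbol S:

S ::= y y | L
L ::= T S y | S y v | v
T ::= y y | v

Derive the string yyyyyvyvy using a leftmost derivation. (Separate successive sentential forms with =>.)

S => L   [S ::= L]
L => TSy   [L ::= T S y]
TSy => yySy   [T ::= y y]
yySy => yyLy   [S ::= L]
yyLy => yySyvy   [L ::= S y v]
yySyvy => yyLyvy   [S ::= L]
yyLyvy => yySyvyvy   [L ::= S y v]
yySyvyvy => yyyyyvyvy   [S ::= y y]

S => L => TSy => yySy => yyLy => yySyvy => yyLyvy => yySyvyvy => yyyyyvyvy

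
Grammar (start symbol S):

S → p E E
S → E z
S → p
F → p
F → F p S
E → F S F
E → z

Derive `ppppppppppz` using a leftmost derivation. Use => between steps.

S => pEE   [S → p E E]
pEE => pFSFE   [E → F S F]
pFSFE => pFpSSFE   [F → F p S]
pFpSSFE => pFpSpSSFE   [F → F p S]
pFpSpSSFE => pFpSpSpSSFE   [F → F p S]
pFpSpSpSSFE => pppSpSpSSFE   [F → p]
pppSpSpSSFE => pppppSpSSFE   [S → p]
pppppSpSSFE => pppppppSSFE   [S → p]
pppppppSSFE => ppppppppSFE   [S → p]
ppppppppSFE => pppppppppFE   [S → p]
pppppppppFE => ppppppppppE   [F → p]
ppppppppppE => ppppppppppz   [E → z]

S=>pEE=>pFSFE=>pFpSSFE=>pFpSpSSFE=>pFpSpSpSSFE=>pppSpSpSSFE=>pppppSpSSFE=>pppppppSSFE=>ppppppppSFE=>pppppppppFE=>ppppppppppE=>ppppppppppz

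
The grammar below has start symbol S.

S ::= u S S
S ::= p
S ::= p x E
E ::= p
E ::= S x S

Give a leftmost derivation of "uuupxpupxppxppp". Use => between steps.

S => uSS => uuSSS => uuuSSSS => uuupxESSS => uuupxpSSS => uuupxpuSSSS => uuupxpupxESSS => uuupxpupxpSSS => uuupxpupxppxESS => uuupxpupxppxpSS => uuupxpupxppxppS => uuupxpupxppxppp

S => uSS   [S ::= u S S]
uSS => uuSSS   [S ::= u S S]
uuSSS => uuuSSSS   [S ::= u S S]
uuuSSSS => uuupxESSS   [S ::= p x E]
uuupxESSS => uuupxpSSS   [E ::= p]
uuupxpSSS => uuupxpuSSSS   [S ::= u S S]
uuupxpuSSSS => uuupxpupxESSS   [S ::= p x E]
uuupxpupxESSS => uuupxpupxpSSS   [E ::= p]
uuupxpupxpSSS => uuupxpupxppxESS   [S ::= p x E]
uuupxpupxppxESS => uuupxpupxppxpSS   [E ::= p]
uuupxpupxppxpSS => uuupxpupxppxppS   [S ::= p]
uuupxpupxppxppS => uuupxpupxppxppp   [S ::= p]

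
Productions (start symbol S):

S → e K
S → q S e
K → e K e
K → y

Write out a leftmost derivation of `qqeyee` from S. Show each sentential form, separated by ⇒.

S ⇒ qSe ⇒ qqSee ⇒ qqeKee ⇒ qqeyee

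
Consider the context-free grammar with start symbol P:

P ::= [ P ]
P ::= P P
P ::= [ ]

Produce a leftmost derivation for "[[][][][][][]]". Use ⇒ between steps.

P ⇒ [P] ⇒ [PP] ⇒ [PPP] ⇒ [[]PP] ⇒ [[]PPP] ⇒ [[]PPPP] ⇒ [[]PPPPP] ⇒ [[][]PPPP] ⇒ [[][][]PPP] ⇒ [[][][][]PP] ⇒ [[][][][][]P] ⇒ [[][][][][][]]

P ⇒ [P]   [P ::= [ P ]]
[P] ⇒ [PP]   [P ::= P P]
[PP] ⇒ [PPP]   [P ::= P P]
[PPP] ⇒ [[]PP]   [P ::= [ ]]
[[]PP] ⇒ [[]PPP]   [P ::= P P]
[[]PPP] ⇒ [[]PPPP]   [P ::= P P]
[[]PPPP] ⇒ [[]PPPPP]   [P ::= P P]
[[]PPPPP] ⇒ [[][]PPPP]   [P ::= [ ]]
[[][]PPPP] ⇒ [[][][]PPP]   [P ::= [ ]]
[[][][]PPP] ⇒ [[][][][]PP]   [P ::= [ ]]
[[][][][]PP] ⇒ [[][][][][]P]   [P ::= [ ]]
[[][][][][]P] ⇒ [[][][][][][]]   [P ::= [ ]]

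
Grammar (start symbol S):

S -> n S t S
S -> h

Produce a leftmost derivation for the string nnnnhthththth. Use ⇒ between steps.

S ⇒ nStS   [S -> n S t S]
nStS ⇒ nnStStS   [S -> n S t S]
nnStStS ⇒ nnnStStStS   [S -> n S t S]
nnnStStStS ⇒ nnnnStStStStS   [S -> n S t S]
nnnnStStStStS ⇒ nnnnhtStStStS   [S -> h]
nnnnhtStStStS ⇒ nnnnhthtStStS   [S -> h]
nnnnhthtStStS ⇒ nnnnhththtStS   [S -> h]
nnnnhththtStS ⇒ nnnnhthththtS   [S -> h]
nnnnhthththtS ⇒ nnnnhthththth   [S -> h]

S ⇒ nStS ⇒ nnStStS ⇒ nnnStStStS ⇒ nnnnStStStStS ⇒ nnnnhtStStStS ⇒ nnnnhthtStStS ⇒ nnnnhththtStS ⇒ nnnnhthththtS ⇒ nnnnhthththth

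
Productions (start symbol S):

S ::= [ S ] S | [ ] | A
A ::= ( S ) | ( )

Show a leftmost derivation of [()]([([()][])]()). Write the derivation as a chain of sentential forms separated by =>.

S=>[S]S=>[A]S=>[()]S=>[()]A=>[()](S)=>[()]([S]S)=>[()]([A]S)=>[()]([(S)]S)=>[()]([([S]S)]S)=>[()]([([A]S)]S)=>[()]([([()]S)]S)=>[()]([([()][])]S)=>[()]([([()][])]A)=>[()]([([()][])]())

S => [S]S   [S ::= [ S ] S]
[S]S => [A]S   [S ::= A]
[A]S => [()]S   [A ::= ( )]
[()]S => [()]A   [S ::= A]
[()]A => [()](S)   [A ::= ( S )]
[()](S) => [()]([S]S)   [S ::= [ S ] S]
[()]([S]S) => [()]([A]S)   [S ::= A]
[()]([A]S) => [()]([(S)]S)   [A ::= ( S )]
[()]([(S)]S) => [()]([([S]S)]S)   [S ::= [ S ] S]
[()]([([S]S)]S) => [()]([([A]S)]S)   [S ::= A]
[()]([([A]S)]S) => [()]([([()]S)]S)   [A ::= ( )]
[()]([([()]S)]S) => [()]([([()][])]S)   [S ::= [ ]]
[()]([([()][])]S) => [()]([([()][])]A)   [S ::= A]
[()]([([()][])]A) => [()]([([()][])]())   [A ::= ( )]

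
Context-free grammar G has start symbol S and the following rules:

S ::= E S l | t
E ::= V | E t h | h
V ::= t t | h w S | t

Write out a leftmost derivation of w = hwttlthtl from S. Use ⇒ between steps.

S ⇒ ESl ⇒ EthSl ⇒ VthSl ⇒ hwSthSl ⇒ hwESlthSl ⇒ hwVSlthSl ⇒ hwtSlthSl ⇒ hwttlthSl ⇒ hwttlthtl

S ⇒ ESl   [S ::= E S l]
ESl ⇒ EthSl   [E ::= E t h]
EthSl ⇒ VthSl   [E ::= V]
VthSl ⇒ hwSthSl   [V ::= h w S]
hwSthSl ⇒ hwESlthSl   [S ::= E S l]
hwESlthSl ⇒ hwVSlthSl   [E ::= V]
hwVSlthSl ⇒ hwtSlthSl   [V ::= t]
hwtSlthSl ⇒ hwttlthSl   [S ::= t]
hwttlthSl ⇒ hwttlthtl   [S ::= t]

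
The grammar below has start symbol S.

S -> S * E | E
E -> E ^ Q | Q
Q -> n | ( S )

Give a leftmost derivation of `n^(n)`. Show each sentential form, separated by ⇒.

S ⇒ E ⇒ E^Q ⇒ Q^Q ⇒ n^Q ⇒ n^(S) ⇒ n^(E) ⇒ n^(Q) ⇒ n^(n)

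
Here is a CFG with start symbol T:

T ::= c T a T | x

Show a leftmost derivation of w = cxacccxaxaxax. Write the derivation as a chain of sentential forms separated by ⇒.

T ⇒ cTaT   [T ::= c T a T]
cTaT ⇒ cxaT   [T ::= x]
cxaT ⇒ cxacTaT   [T ::= c T a T]
cxacTaT ⇒ cxaccTaTaT   [T ::= c T a T]
cxaccTaTaT ⇒ cxacccTaTaTaT   [T ::= c T a T]
cxacccTaTaTaT ⇒ cxacccxaTaTaT   [T ::= x]
cxacccxaTaTaT ⇒ cxacccxaxaTaT   [T ::= x]
cxacccxaxaTaT ⇒ cxacccxaxaxaT   [T ::= x]
cxacccxaxaxaT ⇒ cxacccxaxaxax   [T ::= x]

T⇒cTaT⇒cxaT⇒cxacTaT⇒cxaccTaTaT⇒cxacccTaTaTaT⇒cxacccxaTaTaT⇒cxacccxaxaTaT⇒cxacccxaxaxaT⇒cxacccxaxaxax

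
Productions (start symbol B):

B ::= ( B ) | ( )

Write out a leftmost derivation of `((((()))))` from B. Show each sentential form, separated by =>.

B => (B)   [B ::= ( B )]
(B) => ((B))   [B ::= ( B )]
((B)) => (((B)))   [B ::= ( B )]
(((B))) => ((((B))))   [B ::= ( B )]
((((B)))) => ((((()))))   [B ::= ( )]

B => (B) => ((B)) => (((B))) => ((((B)))) => ((((()))))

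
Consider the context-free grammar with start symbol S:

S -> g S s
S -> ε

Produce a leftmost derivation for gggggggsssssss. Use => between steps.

S => gSs => ggSss => gggSsss => ggggSssss => gggggSsssss => ggggggSssssss => gggggggSsssssss => gggggggsssssss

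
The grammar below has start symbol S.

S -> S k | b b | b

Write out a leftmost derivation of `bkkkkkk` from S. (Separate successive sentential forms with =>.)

S => Sk => Skk => Skkk => Skkkk => Skkkkk => Skkkkkk => bkkkkkk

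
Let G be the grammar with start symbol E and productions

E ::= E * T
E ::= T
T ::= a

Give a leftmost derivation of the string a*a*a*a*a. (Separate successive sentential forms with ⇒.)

E ⇒ E*T ⇒ E*T*T ⇒ E*T*T*T ⇒ E*T*T*T*T ⇒ T*T*T*T*T ⇒ a*T*T*T*T ⇒ a*a*T*T*T ⇒ a*a*a*T*T ⇒ a*a*a*a*T ⇒ a*a*a*a*a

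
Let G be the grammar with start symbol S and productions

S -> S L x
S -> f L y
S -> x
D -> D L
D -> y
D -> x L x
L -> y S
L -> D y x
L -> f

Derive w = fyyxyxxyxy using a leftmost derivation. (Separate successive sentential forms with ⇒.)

S ⇒ fLy ⇒ fDyxy ⇒ fDLyxy ⇒ fyLyxy ⇒ fyySyxy ⇒ fyySLxyxy ⇒ fyyxLxyxy ⇒ fyyxySxyxy ⇒ fyyxyxxyxy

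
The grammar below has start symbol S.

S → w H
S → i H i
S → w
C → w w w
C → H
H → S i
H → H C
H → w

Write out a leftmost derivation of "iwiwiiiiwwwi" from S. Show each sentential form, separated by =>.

S => iHi => iHCi => iSiCi => iwHiCi => iwSiiCi => iwiHiiiCi => iwiSiiiiCi => iwiwiiiiCi => iwiwiiiiwwwi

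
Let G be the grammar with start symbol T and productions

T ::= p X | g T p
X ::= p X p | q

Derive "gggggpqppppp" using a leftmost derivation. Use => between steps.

T => gTp => ggTpp => gggTppp => ggggTpppp => gggggTppppp => gggggpXppppp => gggggpqppppp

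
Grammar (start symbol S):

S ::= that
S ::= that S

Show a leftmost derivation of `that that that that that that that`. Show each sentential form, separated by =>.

S => that S => that that S => that that that S => that that that that S => that that that that that S => that that that that that that S => that that that that that that that

S => that S   [S ::= that S]
that S => that that S   [S ::= that S]
that that S => that that that S   [S ::= that S]
that that that S => that that that that S   [S ::= that S]
that that that that S => that that that that that S   [S ::= that S]
that that that that that S => that that that that that that S   [S ::= that S]
that that that that that that S => that that that that that that that   [S ::= that]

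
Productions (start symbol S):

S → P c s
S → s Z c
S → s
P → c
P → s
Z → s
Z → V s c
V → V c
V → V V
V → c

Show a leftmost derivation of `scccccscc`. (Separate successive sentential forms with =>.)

S=>sZc=>sVscc=>sVVscc=>sVVVscc=>sVcVVscc=>sccVVscc=>sccVcVscc=>sccccVscc=>scccccscc

S => sZc   [S → s Z c]
sZc => sVscc   [Z → V s c]
sVscc => sVVscc   [V → V V]
sVVscc => sVVVscc   [V → V V]
sVVVscc => sVcVVscc   [V → V c]
sVcVVscc => sccVVscc   [V → c]
sccVVscc => sccVcVscc   [V → V c]
sccVcVscc => sccccVscc   [V → c]
sccccVscc => scccccscc   [V → c]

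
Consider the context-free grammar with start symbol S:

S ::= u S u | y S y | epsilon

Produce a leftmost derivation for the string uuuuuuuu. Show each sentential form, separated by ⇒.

S ⇒ uSu ⇒ uuSuu ⇒ uuuSuuu ⇒ uuuuSuuuu ⇒ uuuuuuuu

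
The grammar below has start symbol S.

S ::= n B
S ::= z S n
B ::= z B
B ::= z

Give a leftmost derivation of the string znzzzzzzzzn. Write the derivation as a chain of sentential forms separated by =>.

S => zSn => znBn => znzBn => znzzBn => znzzzBn => znzzzzBn => znzzzzzBn => znzzzzzzBn => znzzzzzzzBn => znzzzzzzzzn

S => zSn   [S ::= z S n]
zSn => znBn   [S ::= n B]
znBn => znzBn   [B ::= z B]
znzBn => znzzBn   [B ::= z B]
znzzBn => znzzzBn   [B ::= z B]
znzzzBn => znzzzzBn   [B ::= z B]
znzzzzBn => znzzzzzBn   [B ::= z B]
znzzzzzBn => znzzzzzzBn   [B ::= z B]
znzzzzzzBn => znzzzzzzzBn   [B ::= z B]
znzzzzzzzBn => znzzzzzzzzn   [B ::= z]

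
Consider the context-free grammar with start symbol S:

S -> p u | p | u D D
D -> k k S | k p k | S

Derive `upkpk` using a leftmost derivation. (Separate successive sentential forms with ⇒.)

S⇒uDD⇒uSD⇒upD⇒upkpk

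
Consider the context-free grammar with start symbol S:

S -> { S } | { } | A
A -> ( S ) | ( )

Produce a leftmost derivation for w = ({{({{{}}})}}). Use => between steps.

S=>A=>(S)=>({S})=>({{S}})=>({{A}})=>({{(S)}})=>({{({S})}})=>({{({{S}})}})=>({{({{{}}})}})

S => A   [S -> A]
A => (S)   [A -> ( S )]
(S) => ({S})   [S -> { S }]
({S}) => ({{S}})   [S -> { S }]
({{S}}) => ({{A}})   [S -> A]
({{A}}) => ({{(S)}})   [A -> ( S )]
({{(S)}}) => ({{({S})}})   [S -> { S }]
({{({S})}}) => ({{({{S}})}})   [S -> { S }]
({{({{S}})}}) => ({{({{{}}})}})   [S -> { }]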